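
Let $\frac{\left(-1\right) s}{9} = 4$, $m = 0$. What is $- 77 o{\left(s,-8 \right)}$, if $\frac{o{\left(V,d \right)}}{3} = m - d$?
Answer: $-1848$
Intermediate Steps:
$s = -36$ ($s = \left(-9\right) 4 = -36$)
$o{\left(V,d \right)} = - 3 d$ ($o{\left(V,d \right)} = 3 \left(0 - d\right) = 3 \left(- d\right) = - 3 d$)
$- 77 o{\left(s,-8 \right)} = - 77 \left(\left(-3\right) \left(-8\right)\right) = \left(-77\right) 24 = -1848$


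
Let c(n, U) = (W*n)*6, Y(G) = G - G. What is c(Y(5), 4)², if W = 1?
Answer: 0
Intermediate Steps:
Y(G) = 0
c(n, U) = 6*n (c(n, U) = (1*n)*6 = n*6 = 6*n)
c(Y(5), 4)² = (6*0)² = 0² = 0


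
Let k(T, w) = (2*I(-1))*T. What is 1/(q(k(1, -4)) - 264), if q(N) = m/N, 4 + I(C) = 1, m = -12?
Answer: -1/262 ≈ -0.0038168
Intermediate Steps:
I(C) = -3 (I(C) = -4 + 1 = -3)
k(T, w) = -6*T (k(T, w) = (2*(-3))*T = -6*T)
q(N) = -12/N
1/(q(k(1, -4)) - 264) = 1/(-12/((-6*1)) - 264) = 1/(-12/(-6) - 264) = 1/(-12*(-⅙) - 264) = 1/(2 - 264) = 1/(-262) = -1/262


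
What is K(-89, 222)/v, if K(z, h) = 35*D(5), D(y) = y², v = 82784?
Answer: 875/82784 ≈ 0.010570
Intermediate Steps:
K(z, h) = 875 (K(z, h) = 35*5² = 35*25 = 875)
K(-89, 222)/v = 875/82784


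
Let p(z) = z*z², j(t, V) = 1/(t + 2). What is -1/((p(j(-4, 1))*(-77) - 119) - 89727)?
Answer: 8/718691 ≈ 1.1131e-5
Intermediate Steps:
j(t, V) = 1/(2 + t)
p(z) = z³
-1/((p(j(-4, 1))*(-77) - 119) - 89727) = -1/(((1/(2 - 4))³*(-77) - 119) - 89727) = -1/(((1/(-2))³*(-77) - 119) - 89727) = -1/(((-½)³*(-77) - 119) - 89727) = -1/((-⅛*(-77) - 119) - 89727) = -1/((77/8 - 119) - 89727) = -1/(-875/8 - 89727) = -1/(-718691/8) = -1*(-8/718691) = 8/718691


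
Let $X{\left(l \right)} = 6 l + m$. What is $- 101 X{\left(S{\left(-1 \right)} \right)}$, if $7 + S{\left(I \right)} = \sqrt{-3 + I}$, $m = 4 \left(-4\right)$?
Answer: $5858 - 1212 i \approx 5858.0 - 1212.0 i$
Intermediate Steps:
$m = -16$
$S{\left(I \right)} = -7 + \sqrt{-3 + I}$
$X{\left(l \right)} = -16 + 6 l$ ($X{\left(l \right)} = 6 l - 16 = -16 + 6 l$)
$- 101 X{\left(S{\left(-1 \right)} \right)} = - 101 \left(-16 + 6 \left(-7 + \sqrt{-3 - 1}\right)\right) = - 101 \left(-16 + 6 \left(-7 + \sqrt{-4}\right)\right) = - 101 \left(-16 + 6 \left(-7 + 2 i\right)\right) = - 101 \left(-16 - \left(42 - 12 i\right)\right) = - 101 \left(-58 + 12 i\right) = 5858 - 1212 i$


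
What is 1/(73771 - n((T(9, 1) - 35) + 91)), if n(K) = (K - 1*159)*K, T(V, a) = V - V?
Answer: 1/79539 ≈ 1.2572e-5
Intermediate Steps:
T(V, a) = 0
n(K) = K*(-159 + K) (n(K) = (K - 159)*K = (-159 + K)*K = K*(-159 + K))
1/(73771 - n((T(9, 1) - 35) + 91)) = 1/(73771 - ((0 - 35) + 91)*(-159 + ((0 - 35) + 91))) = 1/(73771 - (-35 + 91)*(-159 + (-35 + 91))) = 1/(73771 - 56*(-159 + 56)) = 1/(73771 - 56*(-103)) = 1/(73771 - 1*(-5768)) = 1/(73771 + 5768) = 1/79539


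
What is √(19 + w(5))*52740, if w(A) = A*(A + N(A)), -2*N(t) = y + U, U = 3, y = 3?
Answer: 52740*√29 ≈ 2.8401e+5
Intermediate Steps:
N(t) = -3 (N(t) = -(3 + 3)/2 = -½*6 = -3)
w(A) = A*(-3 + A) (w(A) = A*(A - 3) = A*(-3 + A))
√(19 + w(5))*52740 = √(19 + 5*(-3 + 5))*52740 = √(19 + 5*2)*52740 = √(19 + 10)*52740 = √29*52740 = 52740*√29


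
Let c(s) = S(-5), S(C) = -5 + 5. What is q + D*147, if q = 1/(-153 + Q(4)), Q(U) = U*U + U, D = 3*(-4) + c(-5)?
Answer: -234613/133 ≈ -1764.0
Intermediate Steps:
S(C) = 0
c(s) = 0
D = -12 (D = 3*(-4) + 0 = -12 + 0 = -12)
Q(U) = U + U² (Q(U) = U² + U = U + U²)
q = -1/133 (q = 1/(-153 + 4*(1 + 4)) = 1/(-153 + 4*5) = 1/(-153 + 20) = 1/(-133) = -1/133 ≈ -0.0075188)
q + D*147 = -1/133 - 12*147 = -1/133 - 1764 = -234613/133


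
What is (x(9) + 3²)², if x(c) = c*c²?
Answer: 544644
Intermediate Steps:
x(c) = c³
(x(9) + 3²)² = (9³ + 3²)² = (729 + 9)² = 738² = 544644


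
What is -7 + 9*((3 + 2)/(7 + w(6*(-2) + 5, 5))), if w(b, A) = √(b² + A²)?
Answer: -98/5 + 9*√74/5 ≈ -4.1158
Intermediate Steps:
w(b, A) = √(A² + b²)
-7 + 9*((3 + 2)/(7 + w(6*(-2) + 5, 5))) = -7 + 9*((3 + 2)/(7 + √(5² + (6*(-2) + 5)²))) = -7 + 9*(5/(7 + √(25 + (-12 + 5)²))) = -7 + 9*(5/(7 + √(25 + (-7)²))) = -7 + 9*(5/(7 + √(25 + 49))) = -7 + 9*(5/(7 + √74)) = -7 + 45/(7 + √74)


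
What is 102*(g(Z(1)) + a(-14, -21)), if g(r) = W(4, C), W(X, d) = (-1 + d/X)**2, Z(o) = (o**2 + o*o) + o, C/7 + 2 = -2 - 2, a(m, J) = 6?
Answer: 28203/2 ≈ 14102.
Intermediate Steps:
C = -42 (C = -14 + 7*(-2 - 2) = -14 + 7*(-4) = -14 - 28 = -42)
Z(o) = o + 2*o**2 (Z(o) = (o**2 + o**2) + o = 2*o**2 + o = o + 2*o**2)
g(r) = 529/4 (g(r) = (4 - 1*(-42))**2/4**2 = (4 + 42)**2/16 = (1/16)*46**2 = (1/16)*2116 = 529/4)
102*(g(Z(1)) + a(-14, -21)) = 102*(529/4 + 6) = 102*(553/4) = 28203/2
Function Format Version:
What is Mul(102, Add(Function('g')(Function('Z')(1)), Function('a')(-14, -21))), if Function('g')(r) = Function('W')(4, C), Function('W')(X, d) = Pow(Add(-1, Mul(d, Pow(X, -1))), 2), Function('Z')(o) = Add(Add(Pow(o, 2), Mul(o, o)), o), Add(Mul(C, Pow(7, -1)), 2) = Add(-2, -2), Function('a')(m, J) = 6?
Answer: Rational(28203, 2) ≈ 14102.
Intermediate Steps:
C = -42 (C = Add(-14, Mul(7, Add(-2, -2))) = Add(-14, Mul(7, -4)) = Add(-14, -28) = -42)
Function('Z')(o) = Add(o, Mul(2, Pow(o, 2))) (Function('Z')(o) = Add(Add(Pow(o, 2), Pow(o, 2)), o) = Add(Mul(2, Pow(o, 2)), o) = Add(o, Mul(2, Pow(o, 2))))
Function('g')(r) = Rational(529, 4) (Function('g')(r) = Mul(Pow(4, -2), Pow(Add(4, Mul(-1, -42)), 2)) = Mul(Rational(1, 16), Pow(Add(4, 42), 2)) = Mul(Rational(1, 16), Pow(46, 2)) = Mul(Rational(1, 16), 2116) = Rational(529, 4))
Mul(102, Add(Function('g')(Function('Z')(1)), Function('a')(-14, -21))) = Mul(102, Add(Rational(529, 4), 6)) = Mul(102, Rational(553, 4)) = Rational(28203, 2)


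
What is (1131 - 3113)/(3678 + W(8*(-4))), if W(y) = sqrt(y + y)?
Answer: -1822449/3381937 + 3964*I/3381937 ≈ -0.53888 + 0.0011721*I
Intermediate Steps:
W(y) = sqrt(2)*sqrt(y) (W(y) = sqrt(2*y) = sqrt(2)*sqrt(y))
(1131 - 3113)/(3678 + W(8*(-4))) = (1131 - 3113)/(3678 + sqrt(2)*sqrt(8*(-4))) = -1982/(3678 + sqrt(2)*sqrt(-32)) = -1982/(3678 + sqrt(2)*(4*I*sqrt(2))) = -1982*(3678 - 8*I)/13527748 = -991*(3678 - 8*I)/6763874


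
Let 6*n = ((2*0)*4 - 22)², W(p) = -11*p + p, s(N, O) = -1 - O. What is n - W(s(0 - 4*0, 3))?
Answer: 122/3 ≈ 40.667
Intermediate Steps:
W(p) = -10*p
n = 242/3 (n = ((2*0)*4 - 22)²/6 = (0*4 - 22)²/6 = (0 - 22)²/6 = (⅙)*(-22)² = (⅙)*484 = 242/3 ≈ 80.667)
n - W(s(0 - 4*0, 3)) = 242/3 - (-10)*(-1 - 1*3) = 242/3 - (-10)*(-1 - 3) = 242/3 - (-10)*(-4) = 242/3 - 1*40 = 242/3 - 40 = 122/3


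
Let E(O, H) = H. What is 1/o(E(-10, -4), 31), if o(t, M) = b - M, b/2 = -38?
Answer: -1/107 ≈ -0.0093458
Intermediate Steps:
b = -76 (b = 2*(-38) = -76)
o(t, M) = -76 - M
1/o(E(-10, -4), 31) = 1/(-76 - 1*31) = 1/(-76 - 31) = 1/(-107) = -1/107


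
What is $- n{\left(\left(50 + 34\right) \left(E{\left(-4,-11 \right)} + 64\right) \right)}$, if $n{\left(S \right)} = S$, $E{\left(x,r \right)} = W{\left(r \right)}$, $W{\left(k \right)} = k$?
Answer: $-4452$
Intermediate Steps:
$E{\left(x,r \right)} = r$
$- n{\left(\left(50 + 34\right) \left(E{\left(-4,-11 \right)} + 64\right) \right)} = - \left(50 + 34\right) \left(-11 + 64\right) = - 84 \cdot 53 = \left(-1\right) 4452 = -4452$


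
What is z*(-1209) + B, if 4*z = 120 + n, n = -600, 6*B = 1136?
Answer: 435808/3 ≈ 1.4527e+5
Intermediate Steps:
B = 568/3 (B = (⅙)*1136 = 568/3 ≈ 189.33)
z = -120 (z = (120 - 600)/4 = (¼)*(-480) = -120)
z*(-1209) + B = -120*(-1209) + 568/3 = 145080 + 568/3 = 435808/3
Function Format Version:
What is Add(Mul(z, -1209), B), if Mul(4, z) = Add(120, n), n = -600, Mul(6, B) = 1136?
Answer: Rational(435808, 3) ≈ 1.4527e+5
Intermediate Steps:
B = Rational(568, 3) (B = Mul(Rational(1, 6), 1136) = Rational(568, 3) ≈ 189.33)
z = -120 (z = Mul(Rational(1, 4), Add(120, -600)) = Mul(Rational(1, 4), -480) = -120)
Add(Mul(z, -1209), B) = Add(Mul(-120, -1209), Rational(568, 3)) = Add(145080, Rational(568, 3)) = Rational(435808, 3)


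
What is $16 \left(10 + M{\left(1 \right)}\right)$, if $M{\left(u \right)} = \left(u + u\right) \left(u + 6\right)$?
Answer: $384$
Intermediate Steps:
$M{\left(u \right)} = 2 u \left(6 + u\right)$
$16 \left(10 + M{\left(1 \right)}\right) = 16 \left(10 + 2 \cdot 1 \left(6 + 1\right)\right) = 16 \left(10 + 2 \cdot 1 \cdot 7\right) = 16 \left(10 + 14\right) = 16 \cdot 24 = 384$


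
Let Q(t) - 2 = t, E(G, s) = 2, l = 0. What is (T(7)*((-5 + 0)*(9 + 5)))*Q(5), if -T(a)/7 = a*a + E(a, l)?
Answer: 174930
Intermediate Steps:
Q(t) = 2 + t
T(a) = -14 - 7*a² (T(a) = -7*(a*a + 2) = -7*(a² + 2) = -7*(2 + a²) = -14 - 7*a²)
(T(7)*((-5 + 0)*(9 + 5)))*Q(5) = ((-14 - 7*7²)*((-5 + 0)*(9 + 5)))*(2 + 5) = ((-14 - 7*49)*(-5*14))*7 = ((-14 - 343)*(-70))*7 = -357*(-70)*7 = 24990*7 = 174930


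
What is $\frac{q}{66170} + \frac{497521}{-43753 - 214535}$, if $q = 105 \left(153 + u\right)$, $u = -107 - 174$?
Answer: $- \frac{3639235529}{1709091696} \approx -2.1293$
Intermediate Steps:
$u = -281$
$q = -13440$ ($q = 105 \left(153 - 281\right) = 105 \left(-128\right) = -13440$)
$\frac{q}{66170} + \frac{497521}{-43753 - 214535} = - \frac{13440}{66170} + \frac{497521}{-43753 - 214535} = \left(-13440\right) \frac{1}{66170} + \frac{497521}{-43753 - 214535} = - \frac{1344}{6617} + \frac{497521}{-258288} = - \frac{1344}{6617} + 497521 \left(- \frac{1}{258288}\right) = - \frac{1344}{6617} - \frac{497521}{258288} = - \frac{3639235529}{1709091696}$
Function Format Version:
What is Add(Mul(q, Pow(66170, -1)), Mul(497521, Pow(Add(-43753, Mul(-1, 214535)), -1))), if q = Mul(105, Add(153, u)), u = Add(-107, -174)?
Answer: Rational(-3639235529, 1709091696) ≈ -2.1293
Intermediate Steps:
u = -281
q = -13440 (q = Mul(105, Add(153, -281)) = Mul(105, -128) = -13440)
Add(Mul(q, Pow(66170, -1)), Mul(497521, Pow(Add(-43753, Mul(-1, 214535)), -1))) = Add(Mul(-13440, Pow(66170, -1)), Mul(497521, Pow(Add(-43753, Mul(-1, 214535)), -1))) = Add(Mul(-13440, Rational(1, 66170)), Mul(497521, Pow(Add(-43753, -214535), -1))) = Add(Rational(-1344, 6617), Mul(497521, Pow(-258288, -1))) = Add(Rational(-1344, 6617), Mul(497521, Rational(-1, 258288))) = Add(Rational(-1344, 6617), Rational(-497521, 258288)) = Rational(-3639235529, 1709091696)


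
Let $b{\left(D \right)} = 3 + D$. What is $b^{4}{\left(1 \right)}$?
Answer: $256$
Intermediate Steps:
$b^{4}{\left(1 \right)} = \left(3 + 1\right)^{4} = 4^{4} = 256$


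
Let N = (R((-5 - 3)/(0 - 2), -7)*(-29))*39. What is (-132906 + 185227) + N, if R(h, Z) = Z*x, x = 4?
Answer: 83989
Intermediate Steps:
R(h, Z) = 4*Z (R(h, Z) = Z*4 = 4*Z)
N = 31668 (N = ((4*(-7))*(-29))*39 = -28*(-29)*39 = 812*39 = 31668)
(-132906 + 185227) + N = (-132906 + 185227) + 31668 = 52321 + 31668 = 83989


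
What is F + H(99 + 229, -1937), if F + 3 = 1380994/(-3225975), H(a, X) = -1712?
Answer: -5533928119/3225975 ≈ -1715.4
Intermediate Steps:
F = -11058919/3225975 (F = -3 + 1380994/(-3225975) = -3 + 1380994*(-1/3225975) = -3 - 1380994/3225975 = -11058919/3225975 ≈ -3.4281)
F + H(99 + 229, -1937) = -11058919/3225975 - 1712 = -5533928119/3225975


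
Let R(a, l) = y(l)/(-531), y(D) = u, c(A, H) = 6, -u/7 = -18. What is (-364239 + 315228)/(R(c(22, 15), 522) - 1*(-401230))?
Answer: -963883/7890852 ≈ -0.12215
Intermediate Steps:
u = 126 (u = -7*(-18) = 126)
y(D) = 126
R(a, l) = -14/59 (R(a, l) = 126/(-531) = 126*(-1/531) = -14/59)
(-364239 + 315228)/(R(c(22, 15), 522) - 1*(-401230)) = (-364239 + 315228)/(-14/59 - 1*(-401230)) = -49011/(-14/59 + 401230) = -49011/23672556/59 = -49011*59/23672556 = -963883/7890852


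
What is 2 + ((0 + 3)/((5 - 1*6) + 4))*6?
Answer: 8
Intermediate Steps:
2 + ((0 + 3)/((5 - 1*6) + 4))*6 = 2 + (3/((5 - 6) + 4))*6 = 2 + (3/(-1 + 4))*6 = 2 + (3/3)*6 = 2 + (3*(1/3))*6 = 2 + 1*6 = 2 + 6 = 8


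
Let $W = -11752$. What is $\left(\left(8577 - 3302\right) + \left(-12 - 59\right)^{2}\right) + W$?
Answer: $-1436$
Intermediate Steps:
$\left(\left(8577 - 3302\right) + \left(-12 - 59\right)^{2}\right) + W = \left(\left(8577 - 3302\right) + \left(-12 - 59\right)^{2}\right) - 11752 = \left(5275 + \left(-71\right)^{2}\right) - 11752 = \left(5275 + 5041\right) - 11752 = 10316 - 11752 = -1436$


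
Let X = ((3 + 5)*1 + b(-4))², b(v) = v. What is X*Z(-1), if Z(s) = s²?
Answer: 16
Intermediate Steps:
X = 16 (X = ((3 + 5)*1 - 4)² = (8*1 - 4)² = (8 - 4)² = 4² = 16)
X*Z(-1) = 16*(-1)² = 16*1 = 16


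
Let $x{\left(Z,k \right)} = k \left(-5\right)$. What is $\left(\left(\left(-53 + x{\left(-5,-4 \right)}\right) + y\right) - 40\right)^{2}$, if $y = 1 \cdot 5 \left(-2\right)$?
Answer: $6889$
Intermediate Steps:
$x{\left(Z,k \right)} = - 5 k$
$y = -10$ ($y = 5 \left(-2\right) = -10$)
$\left(\left(\left(-53 + x{\left(-5,-4 \right)}\right) + y\right) - 40\right)^{2} = \left(\left(\left(-53 - -20\right) - 10\right) - 40\right)^{2} = \left(\left(\left(-53 + 20\right) - 10\right) - 40\right)^{2} = \left(\left(-33 - 10\right) - 40\right)^{2} = \left(-43 - 40\right)^{2} = \left(-83\right)^{2} = 6889$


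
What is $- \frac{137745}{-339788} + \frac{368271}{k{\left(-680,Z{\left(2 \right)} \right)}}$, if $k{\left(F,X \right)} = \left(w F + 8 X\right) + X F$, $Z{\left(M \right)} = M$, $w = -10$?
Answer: $\frac{31471400817}{463470832} \approx 67.904$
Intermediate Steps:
$k{\left(F,X \right)} = - 10 F + 8 X + F X$ ($k{\left(F,X \right)} = \left(- 10 F + 8 X\right) + X F = \left(- 10 F + 8 X\right) + F X = - 10 F + 8 X + F X$)
$- \frac{137745}{-339788} + \frac{368271}{k{\left(-680,Z{\left(2 \right)} \right)}} = - \frac{137745}{-339788} + \frac{368271}{\left(-10\right) \left(-680\right) + 8 \cdot 2 - 1360} = \left(-137745\right) \left(- \frac{1}{339788}\right) + \frac{368271}{6800 + 16 - 1360} = \frac{137745}{339788} + \frac{368271}{5456} = \frac{31471400817}{463470832}$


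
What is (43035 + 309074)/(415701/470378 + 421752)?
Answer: 165624327202/198383277957 ≈ 0.83487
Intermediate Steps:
(43035 + 309074)/(415701/470378 + 421752) = 352109/(415701*(1/470378) + 421752) = 352109/(415701/470378 + 421752) = 352109/(198383277957/470378) = 352109*(470378/198383277957) = 165624327202/198383277957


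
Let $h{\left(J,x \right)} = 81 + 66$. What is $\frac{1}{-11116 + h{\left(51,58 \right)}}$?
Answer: $- \frac{1}{10969} \approx -9.1166 \cdot 10^{-5}$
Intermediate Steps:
$h{\left(J,x \right)} = 147$
$\frac{1}{-11116 + h{\left(51,58 \right)}} = \frac{1}{-11116 + 147} = \frac{1}{-10969} = - \frac{1}{10969}$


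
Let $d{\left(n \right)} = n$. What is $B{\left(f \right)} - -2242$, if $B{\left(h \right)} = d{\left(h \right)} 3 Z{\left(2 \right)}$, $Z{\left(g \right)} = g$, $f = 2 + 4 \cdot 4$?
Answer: $2350$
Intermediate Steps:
$f = 18$ ($f = 2 + 16 = 18$)
$B{\left(h \right)} = 6 h$ ($B{\left(h \right)} = h 3 \cdot 2 = 3 h 2 = 6 h$)
$B{\left(f \right)} - -2242 = 6 \cdot 18 - -2242 = 108 + 2242 = 2350$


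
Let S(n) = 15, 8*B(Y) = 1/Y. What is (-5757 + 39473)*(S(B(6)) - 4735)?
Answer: -159139520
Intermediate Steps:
B(Y) = 1/(8*Y)
(-5757 + 39473)*(S(B(6)) - 4735) = (-5757 + 39473)*(15 - 4735) = 33716*(-4720) = -159139520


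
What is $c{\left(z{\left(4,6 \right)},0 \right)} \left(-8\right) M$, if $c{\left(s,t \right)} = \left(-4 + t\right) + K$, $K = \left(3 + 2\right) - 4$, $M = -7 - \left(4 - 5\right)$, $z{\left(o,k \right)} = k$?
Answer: $-144$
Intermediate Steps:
$M = -6$ ($M = -7 - -1 = -7 + 1 = -6$)
$K = 1$ ($K = 5 - 4 = 1$)
$c{\left(s,t \right)} = -3 + t$ ($c{\left(s,t \right)} = \left(-4 + t\right) + 1 = -3 + t$)
$c{\left(z{\left(4,6 \right)},0 \right)} \left(-8\right) M = \left(-3 + 0\right) \left(-8\right) \left(-6\right) = \left(-3\right) \left(-8\right) \left(-6\right) = 24 \left(-6\right) = -144$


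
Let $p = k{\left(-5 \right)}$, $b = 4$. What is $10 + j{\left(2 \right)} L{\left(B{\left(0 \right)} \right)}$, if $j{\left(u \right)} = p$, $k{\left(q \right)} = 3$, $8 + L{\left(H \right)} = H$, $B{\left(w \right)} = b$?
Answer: $-2$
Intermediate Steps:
$B{\left(w \right)} = 4$
$L{\left(H \right)} = -8 + H$
$p = 3$
$j{\left(u \right)} = 3$
$10 + j{\left(2 \right)} L{\left(B{\left(0 \right)} \right)} = 10 + 3 \left(-8 + 4\right) = 10 + 3 \left(-4\right) = 10 - 12 = -2$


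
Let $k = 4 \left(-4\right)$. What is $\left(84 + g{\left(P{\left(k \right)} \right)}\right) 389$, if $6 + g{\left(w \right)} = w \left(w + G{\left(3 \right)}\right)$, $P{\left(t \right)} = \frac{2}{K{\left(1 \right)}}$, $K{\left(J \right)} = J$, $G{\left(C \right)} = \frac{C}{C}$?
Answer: $32676$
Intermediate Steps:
$G{\left(C \right)} = 1$
$k = -16$
$P{\left(t \right)} = 2$ ($P{\left(t \right)} = \frac{2}{1} = 2 \cdot 1 = 2$)
$g{\left(w \right)} = -6 + w \left(1 + w\right)$ ($g{\left(w \right)} = -6 + w \left(w + 1\right) = -6 + w \left(1 + w\right)$)
$\left(84 + g{\left(P{\left(k \right)} \right)}\right) 389 = \left(84 + \left(-6 + 2 + 2^{2}\right)\right) 389 = \left(84 + \left(-6 + 2 + 4\right)\right) 389 = \left(84 + 0\right) 389 = 84 \cdot 389 = 32676$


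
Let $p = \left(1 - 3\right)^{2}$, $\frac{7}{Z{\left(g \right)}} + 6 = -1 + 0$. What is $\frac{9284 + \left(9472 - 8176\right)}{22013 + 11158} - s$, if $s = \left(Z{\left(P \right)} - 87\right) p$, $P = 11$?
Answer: $\frac{11686772}{33171} \approx 352.32$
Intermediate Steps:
$Z{\left(g \right)} = -1$ ($Z{\left(g \right)} = \frac{7}{-6 + \left(-1 + 0\right)} = \frac{7}{-6 - 1} = \frac{7}{-7} = 7 \left(- \frac{1}{7}\right) = -1$)
$p = 4$ ($p = \left(-2\right)^{2} = 4$)
$s = -352$ ($s = \left(-1 - 87\right) 4 = \left(-88\right) 4 = -352$)
$\frac{9284 + \left(9472 - 8176\right)}{22013 + 11158} - s = \frac{9284 + \left(9472 - 8176\right)}{22013 + 11158} - -352 = \frac{9284 + \left(9472 - 8176\right)}{33171} + 352 = \left(9284 + 1296\right) \frac{1}{33171} + 352 = 10580 \cdot \frac{1}{33171} + 352 = \frac{10580}{33171} + 352 = \frac{11686772}{33171}$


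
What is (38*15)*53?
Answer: 30210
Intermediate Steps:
(38*15)*53 = 570*53 = 30210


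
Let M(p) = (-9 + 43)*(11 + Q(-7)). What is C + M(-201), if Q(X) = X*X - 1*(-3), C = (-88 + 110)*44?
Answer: 3110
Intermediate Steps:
C = 968 (C = 22*44 = 968)
Q(X) = 3 + X**2 (Q(X) = X**2 + 3 = 3 + X**2)
M(p) = 2142 (M(p) = (-9 + 43)*(11 + (3 + (-7)**2)) = 34*(11 + (3 + 49)) = 34*(11 + 52) = 34*63 = 2142)
C + M(-201) = 968 + 2142 = 3110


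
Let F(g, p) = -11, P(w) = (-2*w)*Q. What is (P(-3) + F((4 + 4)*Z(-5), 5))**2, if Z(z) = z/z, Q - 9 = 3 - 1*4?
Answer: 1369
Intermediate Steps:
Q = 8 (Q = 9 + (3 - 1*4) = 9 + (3 - 4) = 9 - 1 = 8)
Z(z) = 1
P(w) = -16*w (P(w) = -2*w*8 = -16*w)
(P(-3) + F((4 + 4)*Z(-5), 5))**2 = (-16*(-3) - 11)**2 = (48 - 11)**2 = 37**2 = 1369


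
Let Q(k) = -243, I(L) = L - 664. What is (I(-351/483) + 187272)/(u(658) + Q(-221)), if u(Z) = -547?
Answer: -30043771/127190 ≈ -236.21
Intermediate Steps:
I(L) = -664 + L
(I(-351/483) + 187272)/(u(658) + Q(-221)) = ((-664 - 351/483) + 187272)/(-547 - 243) = ((-664 - 351*1/483) + 187272)/(-790) = ((-664 - 117/161) + 187272)*(-1/790) = (-107021/161 + 187272)*(-1/790) = (30043771/161)*(-1/790) = -30043771/127190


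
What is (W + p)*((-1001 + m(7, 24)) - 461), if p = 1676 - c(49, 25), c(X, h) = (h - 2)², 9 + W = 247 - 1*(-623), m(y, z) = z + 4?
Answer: -2879472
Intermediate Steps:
m(y, z) = 4 + z
W = 861 (W = -9 + (247 - 1*(-623)) = -9 + (247 + 623) = -9 + 870 = 861)
c(X, h) = (-2 + h)²
p = 1147 (p = 1676 - (-2 + 25)² = 1676 - 1*23² = 1676 - 1*529 = 1676 - 529 = 1147)
(W + p)*((-1001 + m(7, 24)) - 461) = (861 + 1147)*((-1001 + (4 + 24)) - 461) = 2008*((-1001 + 28) - 461) = 2008*(-973 - 461) = 2008*(-1434) = -2879472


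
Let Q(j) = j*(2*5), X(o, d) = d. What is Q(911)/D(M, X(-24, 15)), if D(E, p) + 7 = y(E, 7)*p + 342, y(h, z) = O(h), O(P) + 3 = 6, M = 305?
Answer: 911/38 ≈ 23.974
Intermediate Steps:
O(P) = 3 (O(P) = -3 + 6 = 3)
Q(j) = 10*j (Q(j) = j*10 = 10*j)
y(h, z) = 3
D(E, p) = 335 + 3*p (D(E, p) = -7 + (3*p + 342) = -7 + (342 + 3*p) = 335 + 3*p)
Q(911)/D(M, X(-24, 15)) = (10*911)/(335 + 3*15) = 9110/(335 + 45) = 9110/380 = 9110*(1/380) = 911/38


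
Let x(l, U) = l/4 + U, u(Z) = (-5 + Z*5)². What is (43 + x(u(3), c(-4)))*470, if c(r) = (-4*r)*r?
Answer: 1880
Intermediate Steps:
c(r) = -4*r²
u(Z) = (-5 + 5*Z)²
x(l, U) = U + l/4 (x(l, U) = l*(¼) + U = l/4 + U = U + l/4)
(43 + x(u(3), c(-4)))*470 = (43 + (-4*(-4)² + (25*(-1 + 3)²)/4))*470 = (43 + (-4*16 + (25*2²)/4))*470 = (43 + (-64 + (25*4)/4))*470 = (43 + (-64 + (¼)*100))*470 = (43 + (-64 + 25))*470 = (43 - 39)*470 = 4*470 = 1880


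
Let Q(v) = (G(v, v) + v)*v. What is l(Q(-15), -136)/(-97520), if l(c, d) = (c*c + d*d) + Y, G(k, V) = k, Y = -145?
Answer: -4167/1840 ≈ -2.2647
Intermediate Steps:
Q(v) = 2*v² (Q(v) = (v + v)*v = (2*v)*v = 2*v²)
l(c, d) = -145 + c² + d² (l(c, d) = (c*c + d*d) - 145 = (c² + d²) - 145 = -145 + c² + d²)
l(Q(-15), -136)/(-97520) = (-145 + (2*(-15)²)² + (-136)²)/(-97520) = (-145 + (2*225)² + 18496)*(-1/97520) = (-145 + 450² + 18496)*(-1/97520) = (-145 + 202500 + 18496)*(-1/97520) = 220851*(-1/97520) = -4167/1840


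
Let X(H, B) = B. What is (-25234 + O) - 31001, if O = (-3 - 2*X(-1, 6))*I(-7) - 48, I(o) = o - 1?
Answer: -56163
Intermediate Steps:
I(o) = -1 + o
O = 72 (O = (-3 - 2*6)*(-1 - 7) - 48 = (-3 - 12)*(-8) - 48 = -15*(-8) - 48 = 120 - 48 = 72)
(-25234 + O) - 31001 = (-25234 + 72) - 31001 = -25162 - 31001 = -56163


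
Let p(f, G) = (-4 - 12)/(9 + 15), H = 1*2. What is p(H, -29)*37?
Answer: -74/3 ≈ -24.667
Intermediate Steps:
H = 2
p(f, G) = -⅔ (p(f, G) = -16/24 = -16*1/24 = -⅔)
p(H, -29)*37 = -⅔*37 = -74/3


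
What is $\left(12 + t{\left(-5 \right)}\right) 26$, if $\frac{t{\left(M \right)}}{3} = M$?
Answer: $-78$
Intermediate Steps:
$t{\left(M \right)} = 3 M$
$\left(12 + t{\left(-5 \right)}\right) 26 = \left(12 + 3 \left(-5\right)\right) 26 = \left(12 - 15\right) 26 = \left(-3\right) 26 = -78$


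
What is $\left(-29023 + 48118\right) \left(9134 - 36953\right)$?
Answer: $-531203805$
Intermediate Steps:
$\left(-29023 + 48118\right) \left(9134 - 36953\right) = 19095 \left(-27819\right) = -531203805$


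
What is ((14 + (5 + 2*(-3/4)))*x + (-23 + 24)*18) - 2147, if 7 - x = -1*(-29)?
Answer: -2514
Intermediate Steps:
x = -22 (x = 7 - (-1)*(-29) = 7 - 1*29 = 7 - 29 = -22)
((14 + (5 + 2*(-3/4)))*x + (-23 + 24)*18) - 2147 = ((14 + (5 + 2*(-3/4)))*(-22) + (-23 + 24)*18) - 2147 = ((14 + (5 + 2*(-3*1/4)))*(-22) + 1*18) - 2147 = ((14 + (5 + 2*(-3/4)))*(-22) + 18) - 2147 = ((14 + (5 - 3/2))*(-22) + 18) - 2147 = ((14 + 7/2)*(-22) + 18) - 2147 = ((35/2)*(-22) + 18) - 2147 = (-385 + 18) - 2147 = -367 - 2147 = -2514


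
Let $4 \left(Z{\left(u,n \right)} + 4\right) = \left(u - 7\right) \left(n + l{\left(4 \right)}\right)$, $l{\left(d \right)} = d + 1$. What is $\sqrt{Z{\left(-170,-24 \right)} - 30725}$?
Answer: $\frac{i \sqrt{119553}}{2} \approx 172.88 i$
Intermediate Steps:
$l{\left(d \right)} = 1 + d$
$Z{\left(u,n \right)} = -4 + \frac{\left(-7 + u\right) \left(5 + n\right)}{4}$ ($Z{\left(u,n \right)} = -4 + \frac{\left(u - 7\right) \left(n + \left(1 + 4\right)\right)}{4} = -4 + \frac{\left(-7 + u\right) \left(n + 5\right)}{4} = -4 + \frac{\left(-7 + u\right) \left(5 + n\right)}{4}$)
$\sqrt{Z{\left(-170,-24 \right)} - 30725} = \sqrt{\left(- \frac{51}{4} - -42 + \frac{5}{4} \left(-170\right) + \frac{1}{4} \left(-24\right) \left(-170\right)\right) - 30725} = \sqrt{\left(- \frac{51}{4} + 42 - \frac{425}{2} + 1020\right) - 30725} = \sqrt{\frac{3347}{4} - 30725} = \sqrt{- \frac{119553}{4}} = \frac{i \sqrt{119553}}{2}$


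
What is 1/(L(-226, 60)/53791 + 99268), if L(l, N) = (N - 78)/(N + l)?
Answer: 4464653/443197174013 ≈ 1.0074e-5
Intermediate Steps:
L(l, N) = (-78 + N)/(N + l)
1/(L(-226, 60)/53791 + 99268) = 1/(((-78 + 60)/(60 - 226))/53791 + 99268) = 1/((-18/(-166))*(1/53791) + 99268) = 1/(-1/166*(-18)*(1/53791) + 99268) = 1/((9/83)*(1/53791) + 99268) = 1/(9/4464653 + 99268) = 1/(443197174013/4464653) = 4464653/443197174013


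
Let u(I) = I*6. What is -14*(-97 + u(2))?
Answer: 1190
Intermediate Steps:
u(I) = 6*I
-14*(-97 + u(2)) = -14*(-97 + 6*2) = -14*(-97 + 12) = -14*(-85) = 1190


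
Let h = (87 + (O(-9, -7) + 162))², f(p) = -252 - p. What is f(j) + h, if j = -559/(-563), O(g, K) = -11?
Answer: 31748137/563 ≈ 56391.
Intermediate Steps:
j = 559/563 (j = -559*(-1/563) = 559/563 ≈ 0.99290)
h = 56644 (h = (87 + (-11 + 162))² = (87 + 151)² = 238² = 56644)
f(j) + h = (-252 - 1*559/563) + 56644 = (-252 - 559/563) + 56644 = -142435/563 + 56644 = 31748137/563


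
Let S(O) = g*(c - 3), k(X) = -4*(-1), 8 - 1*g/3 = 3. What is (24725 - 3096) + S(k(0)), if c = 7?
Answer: 21689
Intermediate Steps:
g = 15 (g = 24 - 3*3 = 24 - 9 = 15)
k(X) = 4
S(O) = 60 (S(O) = 15*(7 - 3) = 15*4 = 60)
(24725 - 3096) + S(k(0)) = (24725 - 3096) + 60 = 21629 + 60 = 21689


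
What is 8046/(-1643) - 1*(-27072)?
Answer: 44471250/1643 ≈ 27067.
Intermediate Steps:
8046/(-1643) - 1*(-27072) = 8046*(-1/1643) + 27072 = -8046/1643 + 27072 = 44471250/1643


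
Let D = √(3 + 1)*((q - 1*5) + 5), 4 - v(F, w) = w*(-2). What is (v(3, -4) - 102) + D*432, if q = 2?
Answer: 1622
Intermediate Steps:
v(F, w) = 4 + 2*w (v(F, w) = 4 - w*(-2) = 4 - (-2)*w = 4 + 2*w)
D = 4 (D = √(3 + 1)*((2 - 1*5) + 5) = √4*((2 - 5) + 5) = 2*(-3 + 5) = 2*2 = 4)
(v(3, -4) - 102) + D*432 = ((4 + 2*(-4)) - 102) + 4*432 = ((4 - 8) - 102) + 1728 = (-4 - 102) + 1728 = -106 + 1728 = 1622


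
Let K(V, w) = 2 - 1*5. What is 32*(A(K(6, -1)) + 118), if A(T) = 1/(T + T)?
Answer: 11312/3 ≈ 3770.7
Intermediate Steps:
K(V, w) = -3 (K(V, w) = 2 - 5 = -3)
A(T) = 1/(2*T)
32*(A(K(6, -1)) + 118) = 32*((1/2)/(-3) + 118) = 32*((1/2)*(-1/3) + 118) = 32*(-1/6 + 118) = 32*(707/6) = 11312/3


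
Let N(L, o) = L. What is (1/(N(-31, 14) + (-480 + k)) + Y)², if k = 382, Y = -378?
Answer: 2377830169/16641 ≈ 1.4289e+5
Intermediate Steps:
(1/(N(-31, 14) + (-480 + k)) + Y)² = (1/(-31 + (-480 + 382)) - 378)² = (1/(-31 - 98) - 378)² = (1/(-129) - 378)² = (-1/129 - 378)² = (-48763/129)² = 2377830169/16641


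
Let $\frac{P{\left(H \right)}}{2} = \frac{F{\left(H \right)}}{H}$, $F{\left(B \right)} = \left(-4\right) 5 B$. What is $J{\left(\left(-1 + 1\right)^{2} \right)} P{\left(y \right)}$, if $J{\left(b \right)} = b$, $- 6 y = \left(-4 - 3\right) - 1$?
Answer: $0$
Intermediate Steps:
$y = \frac{4}{3}$ ($y = - \frac{\left(-4 - 3\right) - 1}{6} = - \frac{-7 - 1}{6} = \left(- \frac{1}{6}\right) \left(-8\right) = \frac{4}{3} \approx 1.3333$)
$F{\left(B \right)} = - 20 B$
$P{\left(H \right)} = -40$ ($P{\left(H \right)} = 2 \frac{\left(-20\right) H}{H} = 2 \left(-20\right) = -40$)
$J{\left(\left(-1 + 1\right)^{2} \right)} P{\left(y \right)} = \left(-1 + 1\right)^{2} \left(-40\right) = 0^{2} \left(-40\right) = 0 \left(-40\right) = 0$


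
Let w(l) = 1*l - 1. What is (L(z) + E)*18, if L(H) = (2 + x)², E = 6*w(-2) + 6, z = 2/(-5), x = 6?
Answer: 936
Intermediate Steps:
z = -⅖ (z = 2*(-⅕) = -⅖ ≈ -0.40000)
w(l) = -1 + l (w(l) = l - 1 = -1 + l)
E = -12 (E = 6*(-1 - 2) + 6 = 6*(-3) + 6 = -18 + 6 = -12)
L(H) = 64 (L(H) = (2 + 6)² = 8² = 64)
(L(z) + E)*18 = (64 - 12)*18 = 52*18 = 936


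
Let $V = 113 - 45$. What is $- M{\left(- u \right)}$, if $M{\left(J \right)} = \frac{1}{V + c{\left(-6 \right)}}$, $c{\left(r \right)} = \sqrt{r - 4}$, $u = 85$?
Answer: $\frac{i}{\sqrt{10} - 68 i} \approx -0.014674 + 0.00068241 i$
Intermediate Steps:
$V = 68$
$c{\left(r \right)} = \sqrt{-4 + r}$
$M{\left(J \right)} = \frac{1}{68 + i \sqrt{10}}$ ($M{\left(J \right)} = \frac{1}{68 + \sqrt{-4 - 6}} = \frac{1}{68 + \sqrt{-10}} = \frac{1}{68 + i \sqrt{10}}$)
$- M{\left(- u \right)} = - (\frac{34}{2317} - \frac{i \sqrt{10}}{4634}) = - \frac{34}{2317} + \frac{i \sqrt{10}}{4634}$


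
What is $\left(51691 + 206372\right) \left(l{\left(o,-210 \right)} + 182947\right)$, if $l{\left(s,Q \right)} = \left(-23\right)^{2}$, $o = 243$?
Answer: $47348366988$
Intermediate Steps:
$l{\left(s,Q \right)} = 529$
$\left(51691 + 206372\right) \left(l{\left(o,-210 \right)} + 182947\right) = \left(51691 + 206372\right) \left(529 + 182947\right) = 258063 \cdot 183476 = 47348366988$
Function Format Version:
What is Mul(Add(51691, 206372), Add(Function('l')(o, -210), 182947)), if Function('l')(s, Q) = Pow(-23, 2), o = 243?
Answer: 47348366988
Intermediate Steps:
Function('l')(s, Q) = 529
Mul(Add(51691, 206372), Add(Function('l')(o, -210), 182947)) = Mul(Add(51691, 206372), Add(529, 182947)) = Mul(258063, 183476) = 47348366988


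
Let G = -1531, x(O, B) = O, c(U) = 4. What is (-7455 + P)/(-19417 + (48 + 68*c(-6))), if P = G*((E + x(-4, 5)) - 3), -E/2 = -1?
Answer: -200/19097 ≈ -0.010473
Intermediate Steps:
E = 2 (E = -2*(-1) = 2)
P = 7655 (P = -1531*((2 - 4) - 3) = -1531*(-2 - 3) = -1531*(-5) = 7655)
(-7455 + P)/(-19417 + (48 + 68*c(-6))) = (-7455 + 7655)/(-19417 + (48 + 68*4)) = 200/(-19417 + (48 + 272)) = 200/(-19417 + 320) = 200/(-19097) = 200*(-1/19097) = -200/19097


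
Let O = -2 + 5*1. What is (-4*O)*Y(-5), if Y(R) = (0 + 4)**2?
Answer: -192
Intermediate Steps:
Y(R) = 16 (Y(R) = 4**2 = 16)
O = 3 (O = -2 + 5 = 3)
(-4*O)*Y(-5) = -4*3*16 = -12*16 = -192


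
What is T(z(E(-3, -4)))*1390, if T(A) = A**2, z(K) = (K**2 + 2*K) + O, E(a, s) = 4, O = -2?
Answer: 672760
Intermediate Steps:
z(K) = -2 + K**2 + 2*K (z(K) = (K**2 + 2*K) - 2 = -2 + K**2 + 2*K)
T(z(E(-3, -4)))*1390 = (-2 + 4**2 + 2*4)**2*1390 = (-2 + 16 + 8)**2*1390 = 22**2*1390 = 484*1390 = 672760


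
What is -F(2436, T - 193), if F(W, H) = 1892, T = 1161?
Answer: -1892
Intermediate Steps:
-F(2436, T - 193) = -1*1892 = -1892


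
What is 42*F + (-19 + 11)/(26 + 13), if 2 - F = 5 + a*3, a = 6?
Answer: -34406/39 ≈ -882.21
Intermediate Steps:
F = -21 (F = 2 - (5 + 6*3) = 2 - (5 + 18) = 2 - 1*23 = 2 - 23 = -21)
42*F + (-19 + 11)/(26 + 13) = 42*(-21) + (-19 + 11)/(26 + 13) = -882 - 8/39 = -34406/39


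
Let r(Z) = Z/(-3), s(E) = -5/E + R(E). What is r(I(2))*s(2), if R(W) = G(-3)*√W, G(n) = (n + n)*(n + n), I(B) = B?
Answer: 5/3 - 24*√2 ≈ -32.274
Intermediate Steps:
G(n) = 4*n² (G(n) = (2*n)*(2*n) = 4*n²)
R(W) = 36*√W (R(W) = (4*(-3)²)*√W = (4*9)*√W = 36*√W)
s(E) = -5/E + 36*√E
r(Z) = -Z/3 (r(Z) = Z*(-⅓) = -Z/3)
r(I(2))*s(2) = (-⅓*2)*((-5 + 36*2^(3/2))/2) = -(-5 + 36*(2*√2))/3 = -(-5 + 72*√2)/3 = -2*(-5/2 + 36*√2)/3 = 5/3 - 24*√2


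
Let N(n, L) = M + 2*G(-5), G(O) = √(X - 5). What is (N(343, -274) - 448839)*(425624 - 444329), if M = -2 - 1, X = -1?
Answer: 8395589610 - 37410*I*√6 ≈ 8.3956e+9 - 91635.0*I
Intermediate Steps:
M = -3
G(O) = I*√6 (G(O) = √(-1 - 5) = √(-6) = I*√6)
N(n, L) = -3 + 2*I*√6 (N(n, L) = -3 + 2*(I*√6) = -3 + 2*I*√6)
(N(343, -274) - 448839)*(425624 - 444329) = ((-3 + 2*I*√6) - 448839)*(425624 - 444329) = (-448842 + 2*I*√6)*(-18705) = 8395589610 - 37410*I*√6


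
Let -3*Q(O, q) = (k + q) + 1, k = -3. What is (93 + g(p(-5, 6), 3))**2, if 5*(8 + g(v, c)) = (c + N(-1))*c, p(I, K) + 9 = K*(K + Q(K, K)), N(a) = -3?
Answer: 7225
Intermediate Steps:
Q(O, q) = 2/3 - q/3 (Q(O, q) = -((-3 + q) + 1)/3 = -(-2 + q)/3 = 2/3 - q/3)
p(I, K) = -9 + K*(2/3 + 2*K/3) (p(I, K) = -9 + K*(K + (2/3 - K/3)) = -9 + K*(2/3 + 2*K/3))
g(v, c) = -8 + c*(-3 + c)/5 (g(v, c) = -8 + ((c - 3)*c)/5 = -8 + ((-3 + c)*c)/5 = -8 + (c*(-3 + c))/5 = -8 + c*(-3 + c)/5)
(93 + g(p(-5, 6), 3))**2 = (93 + (-8 - 3/5*3 + (1/5)*3**2))**2 = (93 + (-8 - 9/5 + (1/5)*9))**2 = (93 + (-8 - 9/5 + 9/5))**2 = (93 - 8)**2 = 85**2 = 7225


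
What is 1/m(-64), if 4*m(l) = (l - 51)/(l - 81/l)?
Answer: 803/368 ≈ 2.1821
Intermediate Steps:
m(l) = (-51 + l)/(4*(l - 81/l)) (m(l) = ((l - 51)/(l - 81/l))/4 = ((-51 + l)/(l - 81/l))/4 = (-51 + l)/(4*(l - 81/l)))
1/m(-64) = 1/((¼)*(-64)*(-51 - 64)/(-81 + (-64)²)) = 1/((¼)*(-64)*(-115)/(-81 + 4096)) = 1/((¼)*(-64)*(-115)/4015) = 1/((¼)*(-64)*(1/4015)*(-115)) = 1/(368/803) = 803/368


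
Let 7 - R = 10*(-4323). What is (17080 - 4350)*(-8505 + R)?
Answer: 442138360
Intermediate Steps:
R = 43237 (R = 7 - 10*(-4323) = 7 - 1*(-43230) = 7 + 43230 = 43237)
(17080 - 4350)*(-8505 + R) = (17080 - 4350)*(-8505 + 43237) = 12730*34732 = 442138360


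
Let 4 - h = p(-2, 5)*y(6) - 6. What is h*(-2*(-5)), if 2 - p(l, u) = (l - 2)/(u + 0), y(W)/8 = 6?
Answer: -1244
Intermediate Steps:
y(W) = 48 (y(W) = 8*6 = 48)
p(l, u) = 2 - (-2 + l)/u (p(l, u) = 2 - (l - 2)/(u + 0) = 2 - (-2 + l)/u)
h = -622/5 (h = 4 - (((2 - 1*(-2) + 2*5)/5)*48 - 6) = 4 - (((2 + 2 + 10)/5)*48 - 6) = 4 - (((⅕)*14)*48 - 6) = 4 - ((14/5)*48 - 6) = 4 - (672/5 - 6) = 4 - 1*642/5 = 4 - 642/5 = -622/5 ≈ -124.40)
h*(-2*(-5)) = -(-1244)*(-5)/5 = -622/5*10 = -1244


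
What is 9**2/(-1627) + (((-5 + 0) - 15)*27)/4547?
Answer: -1246887/7397969 ≈ -0.16854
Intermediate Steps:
9**2/(-1627) + (((-5 + 0) - 15)*27)/4547 = 81*(-1/1627) + ((-5 - 15)*27)*(1/4547) = -81/1627 - 20*27*(1/4547) = -81/1627 - 540*1/4547 = -81/1627 - 540/4547 = -1246887/7397969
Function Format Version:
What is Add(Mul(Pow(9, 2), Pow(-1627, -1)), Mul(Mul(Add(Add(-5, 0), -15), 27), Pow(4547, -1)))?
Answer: Rational(-1246887, 7397969) ≈ -0.16854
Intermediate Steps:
Add(Mul(Pow(9, 2), Pow(-1627, -1)), Mul(Mul(Add(Add(-5, 0), -15), 27), Pow(4547, -1))) = Add(Mul(81, Rational(-1, 1627)), Mul(Mul(Add(-5, -15), 27), Rational(1, 4547))) = Add(Rational(-81, 1627), Mul(Mul(-20, 27), Rational(1, 4547))) = Add(Rational(-81, 1627), Mul(-540, Rational(1, 4547))) = Add(Rational(-81, 1627), Rational(-540, 4547)) = Rational(-1246887, 7397969)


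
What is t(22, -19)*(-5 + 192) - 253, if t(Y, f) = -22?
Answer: -4367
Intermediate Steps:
t(22, -19)*(-5 + 192) - 253 = -22*(-5 + 192) - 253 = -22*187 - 253 = -4114 - 253 = -4367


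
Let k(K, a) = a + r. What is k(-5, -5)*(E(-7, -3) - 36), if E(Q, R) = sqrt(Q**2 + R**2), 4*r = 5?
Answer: 135 - 15*sqrt(58)/4 ≈ 106.44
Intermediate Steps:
r = 5/4 (r = (1/4)*5 = 5/4 ≈ 1.2500)
k(K, a) = 5/4 + a (k(K, a) = a + 5/4 = 5/4 + a)
k(-5, -5)*(E(-7, -3) - 36) = (5/4 - 5)*(sqrt((-7)**2 + (-3)**2) - 36) = -15*(sqrt(49 + 9) - 36)/4 = -15*(sqrt(58) - 36)/4 = -15*(-36 + sqrt(58))/4 = 135 - 15*sqrt(58)/4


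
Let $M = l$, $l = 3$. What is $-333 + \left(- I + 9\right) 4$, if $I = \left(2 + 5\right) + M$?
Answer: $-337$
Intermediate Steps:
$M = 3$
$I = 10$ ($I = \left(2 + 5\right) + 3 = 7 + 3 = 10$)
$-333 + \left(- I + 9\right) 4 = -333 + \left(\left(-1\right) 10 + 9\right) 4 = -333 + \left(-10 + 9\right) 4 = -333 - 4 = -337$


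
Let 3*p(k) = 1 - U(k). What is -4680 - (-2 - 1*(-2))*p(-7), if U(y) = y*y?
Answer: -4680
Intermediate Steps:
U(y) = y**2
p(k) = 1/3 - k**2/3 (p(k) = (1 - k**2)/3 = 1/3 - k**2/3)
-4680 - (-2 - 1*(-2))*p(-7) = -4680 - (-2 - 1*(-2))*(1/3 - 1/3*(-7)**2) = -4680 - (-2 + 2)*(1/3 - 1/3*49) = -4680 - 0*(1/3 - 49/3) = -4680 - 0*(-16) = -4680 - 1*0 = -4680 + 0 = -4680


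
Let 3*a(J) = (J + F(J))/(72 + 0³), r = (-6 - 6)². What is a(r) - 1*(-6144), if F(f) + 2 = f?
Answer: 663695/108 ≈ 6145.3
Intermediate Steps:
F(f) = -2 + f
r = 144 (r = (-12)² = 144)
a(J) = -1/108 + J/108 (a(J) = ((J + (-2 + J))/(72 + 0³))/3 = ((-2 + 2*J)/(72 + 0))/3 = ((-2 + 2*J)/72)/3 = ((-2 + 2*J)*(1/72))/3 = (-1/36 + J/36)/3 = -1/108 + J/108)
a(r) - 1*(-6144) = (-1/108 + (1/108)*144) - 1*(-6144) = (-1/108 + 4/3) + 6144 = 143/108 + 6144 = 663695/108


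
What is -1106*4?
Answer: -4424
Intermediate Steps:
-1106*4 = -158*28 = -4424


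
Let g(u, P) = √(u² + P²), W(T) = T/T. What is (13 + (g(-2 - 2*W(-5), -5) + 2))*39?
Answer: 585 + 39*√41 ≈ 834.72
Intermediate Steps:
W(T) = 1
g(u, P) = √(P² + u²)
(13 + (g(-2 - 2*W(-5), -5) + 2))*39 = (13 + (√((-5)² + (-2 - 2*1)²) + 2))*39 = (13 + (√(25 + (-2 - 2)²) + 2))*39 = (13 + (√(25 + (-4)²) + 2))*39 = (13 + (√(25 + 16) + 2))*39 = (13 + (√41 + 2))*39 = (13 + (2 + √41))*39 = (15 + √41)*39 = 585 + 39*√41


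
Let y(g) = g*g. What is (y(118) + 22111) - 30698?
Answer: 5337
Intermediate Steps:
y(g) = g²
(y(118) + 22111) - 30698 = (118² + 22111) - 30698 = (13924 + 22111) - 30698 = 36035 - 30698 = 5337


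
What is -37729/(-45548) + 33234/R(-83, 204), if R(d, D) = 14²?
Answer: 380284279/2231852 ≈ 170.39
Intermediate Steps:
R(d, D) = 196
-37729/(-45548) + 33234/R(-83, 204) = -37729/(-45548) + 33234/196 = -37729*(-1/45548) + 33234*(1/196) = 37729/45548 + 16617/98 = 380284279/2231852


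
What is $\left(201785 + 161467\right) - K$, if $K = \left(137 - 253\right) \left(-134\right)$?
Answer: $347708$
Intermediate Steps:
$K = 15544$ ($K = \left(-116\right) \left(-134\right) = 15544$)
$\left(201785 + 161467\right) - K = \left(201785 + 161467\right) - 15544 = 363252 - 15544 = 347708$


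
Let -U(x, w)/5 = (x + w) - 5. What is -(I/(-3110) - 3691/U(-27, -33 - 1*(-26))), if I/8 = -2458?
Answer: 764453/60645 ≈ 12.605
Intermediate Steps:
U(x, w) = 25 - 5*w - 5*x (U(x, w) = -5*((x + w) - 5) = -5*((w + x) - 5) = -5*(-5 + w + x) = 25 - 5*w - 5*x)
I = -19664 (I = 8*(-2458) = -19664)
-(I/(-3110) - 3691/U(-27, -33 - 1*(-26))) = -(-19664/(-3110) - 3691/(25 - 5*(-33 - 1*(-26)) - 5*(-27))) = -(-19664*(-1/3110) - 3691/(25 - 5*(-33 + 26) + 135)) = -(9832/1555 - 3691/(25 - 5*(-7) + 135)) = -(9832/1555 - 3691/(25 + 35 + 135)) = -(9832/1555 - 3691/195) = -1*(-764453/60645) = 764453/60645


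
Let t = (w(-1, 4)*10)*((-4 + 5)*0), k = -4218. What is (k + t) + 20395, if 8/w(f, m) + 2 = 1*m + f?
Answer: 16177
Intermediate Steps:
w(f, m) = 8/(-2 + f + m) (w(f, m) = 8/(-2 + (1*m + f)) = 8/(-2 + (m + f)) = 8/(-2 + (f + m)) = 8/(-2 + f + m))
t = 0 (t = ((8/(-2 - 1 + 4))*10)*((-4 + 5)*0) = ((8/1)*10)*(1*0) = ((8*1)*10)*0 = (8*10)*0 = 80*0 = 0)
(k + t) + 20395 = (-4218 + 0) + 20395 = -4218 + 20395 = 16177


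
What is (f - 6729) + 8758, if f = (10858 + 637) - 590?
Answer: 12934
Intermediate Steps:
f = 10905 (f = 11495 - 590 = 10905)
(f - 6729) + 8758 = (10905 - 6729) + 8758 = 4176 + 8758 = 12934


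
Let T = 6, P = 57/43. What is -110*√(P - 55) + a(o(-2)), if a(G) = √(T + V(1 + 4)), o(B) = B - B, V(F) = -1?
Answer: √5 - 220*I*√24811/43 ≈ 2.2361 - 805.89*I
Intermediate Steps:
P = 57/43 (P = 57*(1/43) = 57/43 ≈ 1.3256)
o(B) = 0
a(G) = √5 (a(G) = √(6 - 1) = √5)
-110*√(P - 55) + a(o(-2)) = -110*√(57/43 - 55) + √5 = -220*I*√24811/43 + √5 = √5 - 220*I*√24811/43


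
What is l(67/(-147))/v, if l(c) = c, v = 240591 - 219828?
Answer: -67/3052161 ≈ -2.1952e-5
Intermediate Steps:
v = 20763
l(67/(-147))/v = (67/(-147))/20763 = (67*(-1/147))*(1/20763) = -67/147*1/20763 = -67/3052161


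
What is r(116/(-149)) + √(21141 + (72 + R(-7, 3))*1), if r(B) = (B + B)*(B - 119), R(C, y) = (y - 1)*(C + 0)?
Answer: 4140504/22201 + √21199 ≈ 332.10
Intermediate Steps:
R(C, y) = C*(-1 + y) (R(C, y) = (-1 + y)*C = C*(-1 + y))
r(B) = 2*B*(-119 + B) (r(B) = (2*B)*(-119 + B) = 2*B*(-119 + B))
r(116/(-149)) + √(21141 + (72 + R(-7, 3))*1) = 2*(116/(-149))*(-119 + 116/(-149)) + √(21141 + (72 - 7*(-1 + 3))*1) = 2*(116*(-1/149))*(-119 + 116*(-1/149)) + √(21141 + (72 - 7*2)*1) = 2*(-116/149)*(-119 - 116/149) + √(21141 + (72 - 14)*1) = 2*(-116/149)*(-17847/149) + √(21141 + 58*1) = 4140504/22201 + √(21141 + 58) = 4140504/22201 + √21199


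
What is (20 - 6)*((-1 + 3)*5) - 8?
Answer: 132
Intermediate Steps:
(20 - 6)*((-1 + 3)*5) - 8 = 14*(2*5) - 8 = 14*10 - 8 = 140 - 8 = 132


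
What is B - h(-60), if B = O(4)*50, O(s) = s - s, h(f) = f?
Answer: 60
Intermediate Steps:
O(s) = 0
B = 0 (B = 0*50 = 0)
B - h(-60) = 0 - 1*(-60) = 0 + 60 = 60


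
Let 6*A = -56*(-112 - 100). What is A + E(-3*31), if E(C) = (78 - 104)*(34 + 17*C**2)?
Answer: -11465290/3 ≈ -3.8218e+6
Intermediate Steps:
A = 5936/3 (A = (-56*(-112 - 100))/6 = (-56*(-212))/6 = (1/6)*11872 = 5936/3 ≈ 1978.7)
E(C) = -884 - 442*C**2 (E(C) = -26*(34 + 17*C**2) = -884 - 442*C**2)
A + E(-3*31) = 5936/3 + (-884 - 442*(-3*31)**2) = 5936/3 + (-884 - 442*(-93)**2) = 5936/3 + (-884 - 442*8649) = 5936/3 + (-884 - 3822858) = 5936/3 - 3823742 = -11465290/3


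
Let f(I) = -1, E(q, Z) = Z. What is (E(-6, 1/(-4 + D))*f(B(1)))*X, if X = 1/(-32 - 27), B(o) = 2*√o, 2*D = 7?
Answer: -2/59 ≈ -0.033898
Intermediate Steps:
D = 7/2 (D = (½)*7 = 7/2 ≈ 3.5000)
X = -1/59 (X = 1/(-59) = -1/59 ≈ -0.016949)
(E(-6, 1/(-4 + D))*f(B(1)))*X = (-1/(-4 + 7/2))*(-1/59) = (-1/(-½))*(-1/59) = -2*(-1)*(-1/59) = 2*(-1/59) = -2/59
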